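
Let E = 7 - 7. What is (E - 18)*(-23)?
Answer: 414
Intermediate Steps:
E = 0
(E - 18)*(-23) = (0 - 18)*(-23) = -18*(-23) = 414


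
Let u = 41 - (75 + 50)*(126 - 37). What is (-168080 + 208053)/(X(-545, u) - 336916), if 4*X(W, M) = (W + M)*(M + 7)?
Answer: 159892/127466769 ≈ 0.0012544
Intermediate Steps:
u = -11084 (u = 41 - 125*89 = 41 - 1*11125 = 41 - 11125 = -11084)
X(W, M) = (7 + M)*(M + W)/4 (X(W, M) = ((W + M)*(M + 7))/4 = ((M + W)*(7 + M))/4 = ((7 + M)*(M + W))/4 = (7 + M)*(M + W)/4)
(-168080 + 208053)/(X(-545, u) - 336916) = (-168080 + 208053)/(((1/4)*(-11084)**2 + (7/4)*(-11084) + (7/4)*(-545) + (1/4)*(-11084)*(-545)) - 336916) = 39973/(((1/4)*122855056 - 19397 - 3815/4 + 1510195) - 336916) = 39973/((30713764 - 19397 - 3815/4 + 1510195) - 336916) = 39973/(128814433/4 - 336916) = 39973/(127466769/4) = 39973*(4/127466769) = 159892/127466769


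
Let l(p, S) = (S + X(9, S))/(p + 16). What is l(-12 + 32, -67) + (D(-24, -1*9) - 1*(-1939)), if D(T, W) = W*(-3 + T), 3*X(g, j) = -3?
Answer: 19621/9 ≈ 2180.1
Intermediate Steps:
X(g, j) = -1 (X(g, j) = (1/3)*(-3) = -1)
l(p, S) = (-1 + S)/(16 + p) (l(p, S) = (S - 1)/(p + 16) = (-1 + S)/(16 + p))
l(-12 + 32, -67) + (D(-24, -1*9) - 1*(-1939)) = (-1 - 67)/(16 + (-12 + 32)) + ((-1*9)*(-3 - 24) - 1*(-1939)) = -68/(16 + 20) + (-9*(-27) + 1939) = -68/36 + (243 + 1939) = (1/36)*(-68) + 2182 = -17/9 + 2182 = 19621/9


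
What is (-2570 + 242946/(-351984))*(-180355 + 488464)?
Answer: -46464985027839/58664 ≈ -7.9205e+8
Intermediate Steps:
(-2570 + 242946/(-351984))*(-180355 + 488464) = (-2570 + 242946*(-1/351984))*308109 = (-2570 - 40491/58664)*308109 = -150806971/58664*308109 = -46464985027839/58664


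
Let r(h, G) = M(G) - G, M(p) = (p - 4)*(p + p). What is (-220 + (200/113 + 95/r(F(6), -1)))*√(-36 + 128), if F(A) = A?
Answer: -521050*√23/1243 ≈ -2010.4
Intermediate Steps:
M(p) = 2*p*(-4 + p) (M(p) = (-4 + p)*(2*p) = 2*p*(-4 + p))
r(h, G) = -G + 2*G*(-4 + G) (r(h, G) = 2*G*(-4 + G) - G = -G + 2*G*(-4 + G))
(-220 + (200/113 + 95/r(F(6), -1)))*√(-36 + 128) = (-220 + (200/113 + 95/((-(-9 + 2*(-1))))))*√(-36 + 128) = (-220 + (200*(1/113) + 95/((-(-9 - 2)))))*√92 = (-220 + (200/113 + 95/((-1*(-11)))))*(2*√23) = (-220 + (200/113 + 95/11))*(2*√23) = (-220 + 12935/1243)*(2*√23) = -521050*√23/1243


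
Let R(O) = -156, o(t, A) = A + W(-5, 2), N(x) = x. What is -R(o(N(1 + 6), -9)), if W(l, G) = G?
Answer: 156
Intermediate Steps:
o(t, A) = 2 + A (o(t, A) = A + 2 = 2 + A)
-R(o(N(1 + 6), -9)) = -1*(-156) = 156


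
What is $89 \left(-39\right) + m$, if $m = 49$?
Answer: $-3422$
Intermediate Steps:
$89 \left(-39\right) + m = 89 \left(-39\right) + 49 = -3471 + 49 = -3422$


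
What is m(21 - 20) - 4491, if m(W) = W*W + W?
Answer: -4489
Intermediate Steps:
m(W) = W + W² (m(W) = W² + W = W + W²)
m(21 - 20) - 4491 = (21 - 20)*(1 + (21 - 20)) - 4491 = 1*(1 + 1) - 4491 = 1*2 - 4491 = 2 - 4491 = -4489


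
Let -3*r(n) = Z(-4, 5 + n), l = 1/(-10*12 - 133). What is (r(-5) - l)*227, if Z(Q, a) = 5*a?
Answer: 227/253 ≈ 0.89723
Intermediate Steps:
l = -1/253 (l = 1/(-120 - 133) = 1/(-253) = -1/253 ≈ -0.0039526)
r(n) = -25/3 - 5*n/3 (r(n) = -5*(5 + n)/3 = -(25 + 5*n)/3 = -25/3 - 5*n/3)
(r(-5) - l)*227 = ((-25/3 - 5/3*(-5)) - 1*(-1/253))*227 = ((-25/3 + 25/3) + 1/253)*227 = (0 + 1/253)*227 = (1/253)*227 = 227/253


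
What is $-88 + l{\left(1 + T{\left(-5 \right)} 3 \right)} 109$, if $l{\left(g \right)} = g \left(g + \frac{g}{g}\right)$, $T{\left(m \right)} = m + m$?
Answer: $88420$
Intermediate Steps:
$T{\left(m \right)} = 2 m$
$l{\left(g \right)} = g \left(1 + g\right)$ ($l{\left(g \right)} = g \left(g + 1\right) = g \left(1 + g\right)$)
$-88 + l{\left(1 + T{\left(-5 \right)} 3 \right)} 109 = -88 + \left(1 + 2 \left(-5\right) 3\right) \left(1 + \left(1 + 2 \left(-5\right) 3\right)\right) 109 = -88 + \left(1 - 30\right) \left(1 + \left(1 - 30\right)\right) 109 = -88 + - 29 \left(1 - 29\right) 109 = -88 + \left(-29\right) \left(-28\right) 109 = -88 + 812 \cdot 109 = -88 + 88508 = 88420$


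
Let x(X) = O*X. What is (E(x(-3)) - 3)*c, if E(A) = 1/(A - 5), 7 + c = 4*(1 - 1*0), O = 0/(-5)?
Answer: 48/5 ≈ 9.6000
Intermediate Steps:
O = 0 (O = 0*(-⅕) = 0)
x(X) = 0 (x(X) = 0*X = 0)
c = -3 (c = -7 + 4*(1 - 1*0) = -7 + 4*(1 + 0) = -7 + 4*1 = -7 + 4 = -3)
E(A) = 1/(-5 + A)
(E(x(-3)) - 3)*c = (1/(-5 + 0) - 3)*(-3) = (1/(-5) - 3)*(-3) = (-⅕ - 3)*(-3) = -16/5*(-3) = 48/5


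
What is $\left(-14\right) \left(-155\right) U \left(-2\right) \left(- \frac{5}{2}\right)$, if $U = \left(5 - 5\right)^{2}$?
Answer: $0$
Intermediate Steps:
$U = 0$ ($U = 0^{2} = 0$)
$\left(-14\right) \left(-155\right) U \left(-2\right) \left(- \frac{5}{2}\right) = \left(-14\right) \left(-155\right) 0 \left(-2\right) \left(- \frac{5}{2}\right) = 2170 \cdot 0 \left(\left(-5\right) \frac{1}{2}\right) = 2170 \cdot 0 \left(- \frac{5}{2}\right) = 2170 \cdot 0 = 0$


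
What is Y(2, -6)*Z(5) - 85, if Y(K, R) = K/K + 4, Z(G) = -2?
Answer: -95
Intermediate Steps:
Y(K, R) = 5 (Y(K, R) = 1 + 4 = 5)
Y(2, -6)*Z(5) - 85 = 5*(-2) - 85 = -10 - 85 = -95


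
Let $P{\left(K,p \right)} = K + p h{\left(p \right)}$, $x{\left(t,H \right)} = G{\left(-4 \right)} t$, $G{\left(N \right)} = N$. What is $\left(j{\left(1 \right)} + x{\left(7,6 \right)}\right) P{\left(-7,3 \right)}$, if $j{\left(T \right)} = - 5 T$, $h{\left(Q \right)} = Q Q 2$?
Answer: $-1551$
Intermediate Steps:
$x{\left(t,H \right)} = - 4 t$
$h{\left(Q \right)} = 2 Q^{2}$ ($h{\left(Q \right)} = Q^{2} \cdot 2 = 2 Q^{2}$)
$P{\left(K,p \right)} = K + 2 p^{3}$ ($P{\left(K,p \right)} = K + p 2 p^{2} = K + 2 p^{3}$)
$\left(j{\left(1 \right)} + x{\left(7,6 \right)}\right) P{\left(-7,3 \right)} = \left(\left(-5\right) 1 - 28\right) \left(-7 + 2 \cdot 3^{3}\right) = \left(-5 - 28\right) \left(-7 + 2 \cdot 27\right) = - 33 \left(-7 + 54\right) = \left(-33\right) 47 = -1551$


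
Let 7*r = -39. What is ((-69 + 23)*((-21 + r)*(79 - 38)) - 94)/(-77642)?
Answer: -175069/271747 ≈ -0.64424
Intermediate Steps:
r = -39/7 (r = (⅐)*(-39) = -39/7 ≈ -5.5714)
((-69 + 23)*((-21 + r)*(79 - 38)) - 94)/(-77642) = ((-69 + 23)*((-21 - 39/7)*(79 - 38)) - 94)/(-77642) = (-(-8556)*41/7 - 94)*(-1/77642) = (-46*(-7626/7) - 94)*(-1/77642) = (350796/7 - 94)*(-1/77642) = (350138/7)*(-1/77642) = -175069/271747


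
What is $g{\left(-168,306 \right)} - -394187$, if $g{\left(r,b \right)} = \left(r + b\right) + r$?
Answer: $394157$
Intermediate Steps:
$g{\left(r,b \right)} = b + 2 r$ ($g{\left(r,b \right)} = \left(b + r\right) + r = b + 2 r$)
$g{\left(-168,306 \right)} - -394187 = \left(306 + 2 \left(-168\right)\right) - -394187 = \left(306 - 336\right) + 394187 = -30 + 394187 = 394157$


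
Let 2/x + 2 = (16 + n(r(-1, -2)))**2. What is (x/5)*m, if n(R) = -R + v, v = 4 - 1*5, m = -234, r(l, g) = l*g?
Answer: -468/835 ≈ -0.56048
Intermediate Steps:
r(l, g) = g*l
v = -1 (v = 4 - 5 = -1)
n(R) = -1 - R (n(R) = -R - 1 = -1 - R)
x = 2/167 (x = 2/(-2 + (16 + (-1 - (-2)*(-1)))**2) = 2/(-2 + (16 + (-1 - 1*2))**2) = 2/(-2 + (16 + (-1 - 2))**2) = 2/(-2 + (16 - 3)**2) = 2/(-2 + 13**2) = 2/(-2 + 169) = 2/167 ≈ 0.011976)
(x/5)*m = ((2/167)/5)*(-234) = ((2/167)*(1/5))*(-234) = (2/835)*(-234) = -468/835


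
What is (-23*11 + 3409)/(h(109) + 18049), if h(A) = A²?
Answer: 1578/14965 ≈ 0.10545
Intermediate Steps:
(-23*11 + 3409)/(h(109) + 18049) = (-23*11 + 3409)/(109² + 18049) = (-253 + 3409)/(11881 + 18049) = 3156/29930 = 3156*(1/29930) = 1578/14965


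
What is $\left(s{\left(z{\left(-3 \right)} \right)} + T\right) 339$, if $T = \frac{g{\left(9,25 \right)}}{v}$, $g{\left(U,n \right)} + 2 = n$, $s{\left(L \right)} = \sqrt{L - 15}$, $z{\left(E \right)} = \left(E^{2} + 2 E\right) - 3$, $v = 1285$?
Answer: $\frac{7797}{1285} + 339 i \sqrt{15} \approx 6.0677 + 1312.9 i$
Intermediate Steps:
$z{\left(E \right)} = -3 + E^{2} + 2 E$
$s{\left(L \right)} = \sqrt{-15 + L}$
$g{\left(U,n \right)} = -2 + n$
$T = \frac{23}{1285}$ ($T = \frac{-2 + 25}{1285} = 23 \cdot \frac{1}{1285} = \frac{23}{1285} \approx 0.017899$)
$\left(s{\left(z{\left(-3 \right)} \right)} + T\right) 339 = \left(\sqrt{-15 + \left(-3 + \left(-3\right)^{2} + 2 \left(-3\right)\right)} + \frac{23}{1285}\right) 339 = \left(\sqrt{-15 - 0} + \frac{23}{1285}\right) 339 = \left(\sqrt{-15 + 0} + \frac{23}{1285}\right) 339 = \left(\sqrt{-15} + \frac{23}{1285}\right) 339 = \left(i \sqrt{15} + \frac{23}{1285}\right) 339 = \left(\frac{23}{1285} + i \sqrt{15}\right) 339 = \frac{7797}{1285} + 339 i \sqrt{15}$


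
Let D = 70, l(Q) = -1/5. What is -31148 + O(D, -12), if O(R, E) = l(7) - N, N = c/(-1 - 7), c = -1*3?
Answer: -1245943/40 ≈ -31149.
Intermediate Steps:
c = -3
l(Q) = -1/5 (l(Q) = -1*1/5 = -1/5)
N = 3/8 (N = -3/(-1 - 7) = -3/(-8) = -1/8*(-3) = 3/8 ≈ 0.37500)
O(R, E) = -23/40 (O(R, E) = -1/5 - 1*3/8 = -1/5 - 3/8 = -23/40)
-31148 + O(D, -12) = -31148 - 23/40 = -1245943/40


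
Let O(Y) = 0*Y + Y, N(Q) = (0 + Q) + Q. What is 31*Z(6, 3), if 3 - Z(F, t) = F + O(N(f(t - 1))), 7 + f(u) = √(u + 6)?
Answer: 341 - 124*√2 ≈ 165.64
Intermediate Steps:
f(u) = -7 + √(6 + u) (f(u) = -7 + √(u + 6) = -7 + √(6 + u))
N(Q) = 2*Q (N(Q) = Q + Q = 2*Q)
O(Y) = Y (O(Y) = 0 + Y = Y)
Z(F, t) = 17 - F - 2*√(5 + t) (Z(F, t) = 3 - (F + 2*(-7 + √(6 + (t - 1)))) = 3 - (F + 2*(-7 + √(6 + (-1 + t)))) = 3 - (F + 2*(-7 + √(5 + t))) = 3 - (F + (-14 + 2*√(5 + t))) = 3 - (-14 + F + 2*√(5 + t)) = 3 + (14 - F - 2*√(5 + t)) = 17 - F - 2*√(5 + t))
31*Z(6, 3) = 31*(17 - 1*6 - 2*√(5 + 3)) = 31*(17 - 6 - 4*√2) = 31*(11 - 4*√2) = 341 - 124*√2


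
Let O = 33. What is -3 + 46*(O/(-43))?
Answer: -1647/43 ≈ -38.302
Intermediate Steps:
-3 + 46*(O/(-43)) = -3 + 46*(33/(-43)) = -3 + 46*(33*(-1/43)) = -3 + 46*(-33/43) = -3 - 1518/43 = -1647/43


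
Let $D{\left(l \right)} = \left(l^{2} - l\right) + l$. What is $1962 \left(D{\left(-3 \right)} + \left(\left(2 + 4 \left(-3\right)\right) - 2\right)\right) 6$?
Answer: $-35316$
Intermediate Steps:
$D{\left(l \right)} = l^{2}$
$1962 \left(D{\left(-3 \right)} + \left(\left(2 + 4 \left(-3\right)\right) - 2\right)\right) 6 = 1962 \left(\left(-3\right)^{2} + \left(\left(2 + 4 \left(-3\right)\right) - 2\right)\right) 6 = 1962 \left(9 + \left(\left(2 - 12\right) - 2\right)\right) 6 = 1962 \left(9 - 12\right) 6 = 1962 \left(\left(-3\right) 6\right) = 1962 \left(-18\right) = -35316$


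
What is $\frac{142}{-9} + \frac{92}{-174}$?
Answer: $- \frac{4256}{261} \approx -16.307$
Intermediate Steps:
$\frac{142}{-9} + \frac{92}{-174} = 142 \left(- \frac{1}{9}\right) + 92 \left(- \frac{1}{174}\right) = - \frac{142}{9} - \frac{46}{87} = - \frac{4256}{261}$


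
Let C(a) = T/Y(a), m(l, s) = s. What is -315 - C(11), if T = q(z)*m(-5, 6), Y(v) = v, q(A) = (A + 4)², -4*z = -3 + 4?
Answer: -28395/88 ≈ -322.67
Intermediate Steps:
z = -¼ (z = -(-3 + 4)/4 = -¼*1 = -¼ ≈ -0.25000)
q(A) = (4 + A)²
T = 675/8 (T = (4 - ¼)²*6 = (15/4)²*6 = (225/16)*6 = 675/8 ≈ 84.375)
C(a) = 675/(8*a)
-315 - C(11) = -315 - 675/(8*11) = -315 - 1*675/88 = -315 - 675/88 = -28395/88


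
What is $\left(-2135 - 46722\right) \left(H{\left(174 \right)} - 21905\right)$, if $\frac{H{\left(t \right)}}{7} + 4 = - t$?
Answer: $1131088407$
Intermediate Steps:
$H{\left(t \right)} = -28 - 7 t$ ($H{\left(t \right)} = -28 + 7 \left(- t\right) = -28 - 7 t$)
$\left(-2135 - 46722\right) \left(H{\left(174 \right)} - 21905\right) = \left(-2135 - 46722\right) \left(\left(-28 - 1218\right) - 21905\right) = - 48857 \left(\left(-28 - 1218\right) - 21905\right) = - 48857 \left(-1246 - 21905\right) = \left(-48857\right) \left(-23151\right) = 1131088407$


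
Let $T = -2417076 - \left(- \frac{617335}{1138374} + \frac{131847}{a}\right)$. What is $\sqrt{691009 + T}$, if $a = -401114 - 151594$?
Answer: $\frac{i \sqrt{6509218801193710371994627}}{1941939558} \approx 1313.8 i$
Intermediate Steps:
$a = -552708$
$T = - \frac{84488651689375013}{34954912044}$ ($T = -2417076 - \left(- \frac{617335}{1138374} - \frac{43949}{184236}\right) = -2417076 - - \frac{27294288331}{34954912044} = -2417076 + \left(\frac{617335}{1138374} + \frac{43949}{184236}\right) = -2417076 + \frac{27294288331}{34954912044} = - \frac{84488651689375013}{34954912044} \approx -2.4171 \cdot 10^{6}$)
$\sqrt{691009 + T} = \sqrt{691009 - \frac{84488651689375013}{34954912044}} = \sqrt{- \frac{60334492872762617}{34954912044}} = \frac{i \sqrt{6509218801193710371994627}}{1941939558}$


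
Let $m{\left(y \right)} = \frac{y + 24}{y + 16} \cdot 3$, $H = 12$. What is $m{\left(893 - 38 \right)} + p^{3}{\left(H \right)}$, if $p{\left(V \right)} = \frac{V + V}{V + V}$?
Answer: $\frac{3508}{871} \approx 4.0276$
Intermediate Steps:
$p{\left(V \right)} = 1$ ($p{\left(V \right)} = \frac{2 V}{2 V} = 2 V \frac{1}{2 V} = 1$)
$m{\left(y \right)} = \frac{3 \left(24 + y\right)}{16 + y}$ ($m{\left(y \right)} = \frac{24 + y}{16 + y} 3 = \frac{3 \left(24 + y\right)}{16 + y}$)
$m{\left(893 - 38 \right)} + p^{3}{\left(H \right)} = \frac{3 \left(24 + \left(893 - 38\right)\right)}{16 + \left(893 - 38\right)} + 1^{3} = \frac{3 \left(24 + \left(893 - 38\right)\right)}{16 + \left(893 - 38\right)} + 1 = \frac{3 \left(24 + 855\right)}{16 + 855} + 1 = 3 \cdot \frac{1}{871} \cdot 879 + 1 = \frac{2637}{871} + 1 = \frac{3508}{871}$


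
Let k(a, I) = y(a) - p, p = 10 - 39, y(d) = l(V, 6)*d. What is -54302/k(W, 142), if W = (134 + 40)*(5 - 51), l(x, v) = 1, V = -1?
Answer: 54302/7975 ≈ 6.8090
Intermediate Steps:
W = -8004 (W = 174*(-46) = -8004)
y(d) = d (y(d) = 1*d = d)
p = -29
k(a, I) = 29 + a (k(a, I) = a - 1*(-29) = a + 29 = 29 + a)
-54302/k(W, 142) = -54302/(29 - 8004) = -54302/(-7975) = -54302*(-1/7975) = 54302/7975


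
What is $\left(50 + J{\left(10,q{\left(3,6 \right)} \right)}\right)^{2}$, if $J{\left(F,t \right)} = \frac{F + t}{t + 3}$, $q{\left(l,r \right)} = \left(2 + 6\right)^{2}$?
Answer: $\frac{11723776}{4489} \approx 2611.7$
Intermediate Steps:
$q{\left(l,r \right)} = 64$ ($q{\left(l,r \right)} = 8^{2} = 64$)
$J{\left(F,t \right)} = \frac{F + t}{3 + t}$
$\left(50 + J{\left(10,q{\left(3,6 \right)} \right)}\right)^{2} = \left(50 + \frac{10 + 64}{3 + 64}\right)^{2} = \left(50 + \frac{1}{67} \cdot 74\right)^{2} = \left(50 + \frac{74}{67}\right)^{2} = \left(\frac{3424}{67}\right)^{2} = \frac{11723776}{4489}$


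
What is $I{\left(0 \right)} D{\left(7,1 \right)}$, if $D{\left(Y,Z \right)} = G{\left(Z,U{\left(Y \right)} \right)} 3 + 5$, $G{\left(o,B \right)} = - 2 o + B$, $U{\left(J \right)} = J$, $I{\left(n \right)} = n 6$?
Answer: $0$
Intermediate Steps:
$I{\left(n \right)} = 6 n$
$G{\left(o,B \right)} = B - 2 o$
$D{\left(Y,Z \right)} = 5 - 6 Z + 3 Y$ ($D{\left(Y,Z \right)} = \left(Y - 2 Z\right) 3 + 5 = \left(- 6 Z + 3 Y\right) + 5 = 5 - 6 Z + 3 Y$)
$I{\left(0 \right)} D{\left(7,1 \right)} = 6 \cdot 0 \left(5 - 6 + 3 \cdot 7\right) = 0 \left(5 - 6 + 21\right) = 0 \cdot 20 = 0$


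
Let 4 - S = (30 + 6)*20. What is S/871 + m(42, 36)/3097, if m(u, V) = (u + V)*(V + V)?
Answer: 2674084/2697487 ≈ 0.99132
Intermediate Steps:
m(u, V) = 2*V*(V + u) (m(u, V) = (V + u)*(2*V) = 2*V*(V + u))
S = -716 (S = 4 - (30 + 6)*20 = 4 - 36*20 = 4 - 1*720 = 4 - 720 = -716)
S/871 + m(42, 36)/3097 = -716/871 + (2*36*(36 + 42))/3097 = -716*1/871 + (2*36*78)*(1/3097) = -716/871 + 5616*(1/3097) = -716/871 + 5616/3097 = 2674084/2697487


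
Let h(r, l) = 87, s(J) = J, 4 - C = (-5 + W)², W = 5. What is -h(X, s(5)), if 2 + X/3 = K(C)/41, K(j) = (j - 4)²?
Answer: -87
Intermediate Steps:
C = 4 (C = 4 - (-5 + 5)² = 4 - 1*0² = 4 - 1*0 = 4 + 0 = 4)
K(j) = (-4 + j)²
X = -6 (X = -6 + 3*((-4 + 4)²/41) = -6 + 3*(0²*(1/41)) = -6 + 3*(0*(1/41)) = -6 + 3*0 = -6 + 0 = -6)
-h(X, s(5)) = -1*87 = -87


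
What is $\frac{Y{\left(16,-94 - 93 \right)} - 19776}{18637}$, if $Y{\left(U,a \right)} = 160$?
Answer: $- \frac{19616}{18637} \approx -1.0525$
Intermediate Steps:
$\frac{Y{\left(16,-94 - 93 \right)} - 19776}{18637} = \frac{160 - 19776}{18637} = \left(-19616\right) \frac{1}{18637} = - \frac{19616}{18637}$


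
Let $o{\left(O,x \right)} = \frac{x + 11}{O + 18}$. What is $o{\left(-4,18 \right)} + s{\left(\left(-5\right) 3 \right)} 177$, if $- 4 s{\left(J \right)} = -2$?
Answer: $\frac{634}{7} \approx 90.571$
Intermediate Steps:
$s{\left(J \right)} = \frac{1}{2}$ ($s{\left(J \right)} = \left(- \frac{1}{4}\right) \left(-2\right) = \frac{1}{2}$)
$o{\left(O,x \right)} = \frac{11 + x}{18 + O}$
$o{\left(-4,18 \right)} + s{\left(\left(-5\right) 3 \right)} 177 = \frac{11 + 18}{18 - 4} + \frac{1}{2} \cdot 177 = \frac{1}{14} \cdot 29 + \frac{177}{2} = \frac{29}{14} + \frac{177}{2} = \frac{634}{7}$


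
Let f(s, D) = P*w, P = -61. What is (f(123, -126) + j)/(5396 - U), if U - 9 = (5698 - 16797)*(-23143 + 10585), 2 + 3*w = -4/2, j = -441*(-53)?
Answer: -70363/418127565 ≈ -0.00016828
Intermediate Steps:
j = 23373
w = -4/3 (w = -2/3 + (-4/2)/3 = -2/3 + (-4*1/2)/3 = -2/3 + (1/3)*(-2) = -2/3 - 2/3 = -4/3 ≈ -1.3333)
f(s, D) = 244/3 (f(s, D) = -61*(-4/3) = 244/3)
U = 139381251 (U = 9 + (5698 - 16797)*(-23143 + 10585) = 9 - 11099*(-12558) = 9 + 139381242 = 139381251)
(f(123, -126) + j)/(5396 - U) = (244/3 + 23373)/(5396 - 1*139381251) = 70363/(3*(5396 - 139381251)) = (70363/3)/(-139375855) = (70363/3)*(-1/139375855) = -70363/418127565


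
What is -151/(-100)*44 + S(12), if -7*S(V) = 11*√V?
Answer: 1661/25 - 22*√3/7 ≈ 60.996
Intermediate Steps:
S(V) = -11*√V/7
-151/(-100)*44 + S(12) = -151/(-100)*44 - 22*√3/7 = -151*(-1/100)*44 - 22*√3/7 = (151/100)*44 - 22*√3/7 = 1661/25 - 22*√3/7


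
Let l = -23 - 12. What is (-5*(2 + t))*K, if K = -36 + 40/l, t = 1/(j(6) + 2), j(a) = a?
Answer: 5525/14 ≈ 394.64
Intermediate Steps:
l = -35
t = ⅛ (t = 1/(6 + 2) = 1/8 = ⅛ ≈ 0.12500)
K = -260/7 (K = -36 + 40/(-35) = -36 + 40*(-1/35) = -36 - 8/7 = -260/7 ≈ -37.143)
(-5*(2 + t))*K = -5*(2 + ⅛)*(-260/7) = -5*17/8*(-260/7) = -85/8*(-260/7) = 5525/14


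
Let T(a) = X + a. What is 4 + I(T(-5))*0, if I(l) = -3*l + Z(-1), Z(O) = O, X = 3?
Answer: 4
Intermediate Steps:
T(a) = 3 + a
I(l) = -1 - 3*l (I(l) = -3*l - 1 = -1 - 3*l)
4 + I(T(-5))*0 = 4 + (-1 - 3*(3 - 5))*0 = 4 + (-1 - 3*(-2))*0 = 4 + (-1 + 6)*0 = 4 + 5*0 = 4 + 0 = 4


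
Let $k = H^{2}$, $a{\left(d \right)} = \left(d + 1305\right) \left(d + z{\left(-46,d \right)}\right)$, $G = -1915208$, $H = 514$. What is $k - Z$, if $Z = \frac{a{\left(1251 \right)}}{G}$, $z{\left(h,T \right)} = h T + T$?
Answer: $\frac{63231200038}{239401} \approx 2.6412 \cdot 10^{5}$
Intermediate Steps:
$z{\left(h,T \right)} = T + T h$ ($z{\left(h,T \right)} = T h + T = T + T h$)
$a{\left(d \right)} = - 44 d \left(1305 + d\right)$ ($a{\left(d \right)} = \left(d + 1305\right) \left(d + d \left(1 - 46\right)\right) = \left(1305 + d\right) \left(d + d \left(-45\right)\right) = \left(1305 + d\right) \left(d - 45 d\right) = \left(1305 + d\right) \left(- 44 d\right) = - 44 d \left(1305 + d\right)$)
$k = 264196$ ($k = 514^{2} = 264196$)
$Z = \frac{17586558}{239401}$ ($Z = \frac{44 \cdot 1251 \left(-1305 - 1251\right)}{-1915208} = 44 \cdot 1251 \left(-1305 - 1251\right) \left(- \frac{1}{1915208}\right) = 44 \cdot 1251 \left(-2556\right) \left(- \frac{1}{1915208}\right) = \left(-140692464\right) \left(- \frac{1}{1915208}\right) = \frac{17586558}{239401} \approx 73.461$)
$k - Z = 264196 - \frac{17586558}{239401} = \frac{63231200038}{239401}$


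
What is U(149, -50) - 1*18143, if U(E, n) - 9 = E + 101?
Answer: -17884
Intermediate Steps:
U(E, n) = 110 + E (U(E, n) = 9 + (E + 101) = 9 + (101 + E) = 110 + E)
U(149, -50) - 1*18143 = (110 + 149) - 1*18143 = 259 - 18143 = -17884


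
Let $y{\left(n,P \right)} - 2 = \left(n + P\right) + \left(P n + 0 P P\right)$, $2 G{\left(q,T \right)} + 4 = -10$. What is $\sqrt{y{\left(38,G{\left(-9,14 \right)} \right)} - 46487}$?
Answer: $8 i \sqrt{730} \approx 216.15 i$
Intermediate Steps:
$G{\left(q,T \right)} = -7$ ($G{\left(q,T \right)} = -2 + \frac{1}{2} \left(-10\right) = -2 - 5 = -7$)
$y{\left(n,P \right)} = 2 + P + n + P n$ ($y{\left(n,P \right)} = 2 + \left(\left(n + P\right) + \left(P n + 0 P P\right)\right) = 2 + \left(\left(P + n\right) + \left(P n + 0 P\right)\right) = 2 + \left(\left(P + n\right) + \left(P n + 0\right)\right) = 2 + \left(\left(P + n\right) + P n\right) = 2 + \left(P + n + P n\right) = 2 + P + n + P n$)
$\sqrt{y{\left(38,G{\left(-9,14 \right)} \right)} - 46487} = \sqrt{\left(2 - 7 + 38 - 266\right) - 46487} = \sqrt{-233 - 46487} = \sqrt{-46720} = 8 i \sqrt{730}$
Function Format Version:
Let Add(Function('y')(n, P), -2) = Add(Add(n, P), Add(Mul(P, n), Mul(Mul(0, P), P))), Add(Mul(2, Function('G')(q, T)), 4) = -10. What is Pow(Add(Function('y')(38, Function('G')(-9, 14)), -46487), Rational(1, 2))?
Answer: Mul(8, I, Pow(730, Rational(1, 2))) ≈ Mul(216.15, I)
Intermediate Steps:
Function('G')(q, T) = -7 (Function('G')(q, T) = Add(-2, Mul(Rational(1, 2), -10)) = Add(-2, -5) = -7)
Function('y')(n, P) = Add(2, P, n, Mul(P, n)) (Function('y')(n, P) = Add(2, Add(Add(n, P), Add(Mul(P, n), Mul(Mul(0, P), P)))) = Add(2, Add(Add(P, n), Add(Mul(P, n), Mul(0, P)))) = Add(2, Add(Add(P, n), Add(Mul(P, n), 0))) = Add(2, Add(Add(P, n), Mul(P, n))) = Add(2, Add(P, n, Mul(P, n))) = Add(2, P, n, Mul(P, n)))
Pow(Add(Function('y')(38, Function('G')(-9, 14)), -46487), Rational(1, 2)) = Pow(Add(Add(2, -7, 38, Mul(-7, 38)), -46487), Rational(1, 2)) = Pow(Add(Add(2, -7, 38, -266), -46487), Rational(1, 2)) = Pow(Add(-233, -46487), Rational(1, 2)) = Pow(-46720, Rational(1, 2)) = Mul(8, I, Pow(730, Rational(1, 2)))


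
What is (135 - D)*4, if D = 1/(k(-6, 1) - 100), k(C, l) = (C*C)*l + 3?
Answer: 32944/61 ≈ 540.07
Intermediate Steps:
k(C, l) = 3 + l*C² (k(C, l) = C²*l + 3 = l*C² + 3 = 3 + l*C²)
D = -1/61 (D = 1/((3 + 1*(-6)²) - 100) = 1/((3 + 1*36) - 100) = 1/((3 + 36) - 100) = 1/(39 - 100) = 1/(-61) = -1/61 ≈ -0.016393)
(135 - D)*4 = (135 - 1*(-1/61))*4 = (135 + 1/61)*4 = (8236/61)*4 = 32944/61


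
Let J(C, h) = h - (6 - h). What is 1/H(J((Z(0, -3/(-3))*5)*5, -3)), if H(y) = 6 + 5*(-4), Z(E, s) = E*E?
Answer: -1/14 ≈ -0.071429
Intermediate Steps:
Z(E, s) = E²
J(C, h) = -6 + 2*h (J(C, h) = h + (-6 + h) = -6 + 2*h)
H(y) = -14 (H(y) = 6 - 20 = -14)
1/H(J((Z(0, -3/(-3))*5)*5, -3)) = 1/(-14) = -1/14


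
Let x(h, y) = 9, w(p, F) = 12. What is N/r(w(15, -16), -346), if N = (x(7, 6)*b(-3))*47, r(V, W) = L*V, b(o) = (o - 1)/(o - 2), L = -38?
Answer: -141/190 ≈ -0.74211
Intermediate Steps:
b(o) = (-1 + o)/(-2 + o)
r(V, W) = -38*V
N = 1692/5 (N = (9*((-1 - 3)/(-2 - 3)))*47 = (9*(-4/(-5)))*47 = (9*(-⅕*(-4)))*47 = (9*(⅘))*47 = (36/5)*47 = 1692/5 ≈ 338.40)
N/r(w(15, -16), -346) = 1692/(5*((-38*12))) = (1692/5)/(-456) = (1692/5)*(-1/456) = -141/190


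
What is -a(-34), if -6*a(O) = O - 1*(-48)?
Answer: 7/3 ≈ 2.3333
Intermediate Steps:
a(O) = -8 - O/6 (a(O) = -(O - 1*(-48))/6 = -(O + 48)/6 = -(48 + O)/6 = -8 - O/6)
-a(-34) = -(-8 - ⅙*(-34)) = -(-8 + 17/3) = -1*(-7/3) = 7/3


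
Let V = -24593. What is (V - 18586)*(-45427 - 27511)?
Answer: 3149389902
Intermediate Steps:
(V - 18586)*(-45427 - 27511) = (-24593 - 18586)*(-45427 - 27511) = -43179*(-72938) = 3149389902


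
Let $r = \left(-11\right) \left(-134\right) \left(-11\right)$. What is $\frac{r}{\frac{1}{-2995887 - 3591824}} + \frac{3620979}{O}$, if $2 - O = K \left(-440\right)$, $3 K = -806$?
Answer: $\frac{37879573262314699}{354634} \approx 1.0681 \cdot 10^{11}$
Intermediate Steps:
$K = - \frac{806}{3}$ ($K = \frac{1}{3} \left(-806\right) = - \frac{806}{3} \approx -268.67$)
$r = -16214$ ($r = 1474 \left(-11\right) = -16214$)
$O = - \frac{354634}{3}$ ($O = 2 - \left(- \frac{806}{3}\right) \left(-440\right) = 2 - \frac{354640}{3} = - \frac{354634}{3} \approx -1.1821 \cdot 10^{5}$)
$\frac{r}{\frac{1}{-2995887 - 3591824}} + \frac{3620979}{O} = - \frac{16214}{\frac{1}{-2995887 - 3591824}} + \frac{3620979}{- \frac{354634}{3}} = - \frac{16214}{\frac{1}{-6587711}} + 3620979 \left(- \frac{3}{354634}\right) = - \frac{16214}{- \frac{1}{6587711}} - \frac{10862937}{354634} = \left(-16214\right) \left(-6587711\right) - \frac{10862937}{354634} = 106813146154 - \frac{10862937}{354634} = \frac{37879573262314699}{354634}$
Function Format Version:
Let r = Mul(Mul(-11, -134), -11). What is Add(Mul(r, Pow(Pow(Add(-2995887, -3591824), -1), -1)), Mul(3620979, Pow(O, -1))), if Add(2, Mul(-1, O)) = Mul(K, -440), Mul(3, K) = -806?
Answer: Rational(37879573262314699, 354634) ≈ 1.0681e+11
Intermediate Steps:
K = Rational(-806, 3) (K = Mul(Rational(1, 3), -806) = Rational(-806, 3) ≈ -268.67)
r = -16214 (r = Mul(1474, -11) = -16214)
O = Rational(-354634, 3) (O = Add(2, Mul(-1, Mul(Rational(-806, 3), -440))) = Add(2, Mul(-1, Rational(354640, 3))) = Add(2, Rational(-354640, 3)) = Rational(-354634, 3) ≈ -1.1821e+5)
Add(Mul(r, Pow(Pow(Add(-2995887, -3591824), -1), -1)), Mul(3620979, Pow(O, -1))) = Add(Mul(-16214, Pow(Pow(Add(-2995887, -3591824), -1), -1)), Mul(3620979, Pow(Rational(-354634, 3), -1))) = Add(Mul(-16214, Pow(Pow(-6587711, -1), -1)), Mul(3620979, Rational(-3, 354634))) = Add(Mul(-16214, Pow(Rational(-1, 6587711), -1)), Rational(-10862937, 354634)) = Add(Mul(-16214, -6587711), Rational(-10862937, 354634)) = Add(106813146154, Rational(-10862937, 354634)) = Rational(37879573262314699, 354634)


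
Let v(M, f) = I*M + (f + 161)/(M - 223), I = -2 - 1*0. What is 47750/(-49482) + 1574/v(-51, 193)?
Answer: 556188487/37927953 ≈ 14.664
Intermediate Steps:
I = -2 (I = -2 + 0 = -2)
v(M, f) = -2*M + (161 + f)/(-223 + M) (v(M, f) = -2*M + (f + 161)/(M - 223) = -2*M + (161 + f)/(-223 + M))
47750/(-49482) + 1574/v(-51, 193) = 47750/(-49482) + 1574/(((161 + 193 - 2*(-51)² + 446*(-51))/(-223 - 51))) = 47750*(-1/49482) + 1574/(((161 + 193 - 2*2601 - 22746)/(-274))) = -23875/24741 + 1574/((-(161 + 193 - 5202 - 22746)/274)) = -23875/24741 + 1574/((-1/274*(-27594))) = -23875/24741 + 1574/(13797/137) = -23875/24741 + 1574*(137/13797) = -23875/24741 + 215638/13797 = 556188487/37927953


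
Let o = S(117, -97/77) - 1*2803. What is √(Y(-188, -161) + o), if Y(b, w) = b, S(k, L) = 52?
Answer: I*√2939 ≈ 54.213*I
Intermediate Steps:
o = -2751 (o = 52 - 1*2803 = 52 - 2803 = -2751)
√(Y(-188, -161) + o) = √(-188 - 2751) = √(-2939) = I*√2939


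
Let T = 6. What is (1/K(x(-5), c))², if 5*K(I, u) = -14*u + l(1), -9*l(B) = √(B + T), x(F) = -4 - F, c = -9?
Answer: 2025/(1134 - √7)² ≈ 0.0015821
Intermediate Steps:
l(B) = -√(6 + B)/9 (l(B) = -√(B + 6)/9 = -√(6 + B)/9)
K(I, u) = -14*u/5 - √7/45 (K(I, u) = (-14*u - √(6 + 1)/9)/5 = (-14*u - √7/9)/5 = -14*u/5 - √7/45)
(1/K(x(-5), c))² = (1/(-14/5*(-9) - √7/45))² = (1/(126/5 - √7/45))² = (126/5 - √7/45)⁻²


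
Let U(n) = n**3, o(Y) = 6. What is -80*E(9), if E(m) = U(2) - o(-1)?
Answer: -160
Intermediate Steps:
E(m) = 2 (E(m) = 2**3 - 1*6 = 8 - 6 = 2)
-80*E(9) = -80*2 = -160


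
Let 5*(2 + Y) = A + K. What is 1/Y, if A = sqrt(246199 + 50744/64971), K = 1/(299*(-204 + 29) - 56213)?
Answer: 38269570230818190/188362483388564267681 + 176707461660*sqrt(115474012079087)/188362483388564267681 ≈ 0.010284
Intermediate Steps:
K = -1/108538 (K = 1/(299*(-175) - 56213) = 1/(-52325 - 56213) = 1/(-108538) = -1/108538 ≈ -9.2134e-6)
A = sqrt(115474012079087)/21657 (A = sqrt(246199 + 50744*(1/64971)) = sqrt(246199 + 50744/64971) = sqrt(15995845973/64971) = sqrt(115474012079087)/21657 ≈ 496.19)
Y = -1085381/542690 + sqrt(115474012079087)/108285 (Y = -2 + (sqrt(115474012079087)/21657 - 1/108538)/5 = -2 + (-1/108538 + sqrt(115474012079087)/21657)/5 = -2 + (-1/542690 + sqrt(115474012079087)/108285) = -1085381/542690 + sqrt(115474012079087)/108285 ≈ 97.237)
1/Y = 1/(-1085381/542690 + sqrt(115474012079087)/108285)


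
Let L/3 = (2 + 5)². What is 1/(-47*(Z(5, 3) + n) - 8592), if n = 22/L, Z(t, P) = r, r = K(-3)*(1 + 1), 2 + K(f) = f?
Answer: -147/1194968 ≈ -0.00012302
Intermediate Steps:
K(f) = -2 + f
L = 147 (L = 3*(2 + 5)² = 3*7² = 3*49 = 147)
r = -10 (r = (-2 - 3)*(1 + 1) = -5*2 = -10)
Z(t, P) = -10
n = 22/147 ≈ 0.14966
1/(-47*(Z(5, 3) + n) - 8592) = 1/(-47*(-10 + 22/147) - 8592) = 1/(-47*(-1448/147) - 8592) = 1/(68056/147 - 8592) = 1/(-1194968/147) = -147/1194968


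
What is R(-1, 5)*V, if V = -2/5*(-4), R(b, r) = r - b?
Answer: 48/5 ≈ 9.6000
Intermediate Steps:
V = 8/5 (V = -2*⅕*(-4) = -⅖*(-4) = 8/5 ≈ 1.6000)
R(-1, 5)*V = (5 - 1*(-1))*(8/5) = (5 + 1)*(8/5) = 6*(8/5) = 48/5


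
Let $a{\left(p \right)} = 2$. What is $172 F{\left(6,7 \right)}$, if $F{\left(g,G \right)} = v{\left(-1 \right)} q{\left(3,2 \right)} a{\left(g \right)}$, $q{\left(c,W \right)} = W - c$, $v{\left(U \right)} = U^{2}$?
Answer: $-344$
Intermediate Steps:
$F{\left(g,G \right)} = -2$ ($F{\left(g,G \right)} = \left(-1\right)^{2} \left(2 - 3\right) 2 = 1 \left(2 - 3\right) 2 = 1 \left(-1\right) 2 = \left(-1\right) 2 = -2$)
$172 F{\left(6,7 \right)} = 172 \left(-2\right) = -344$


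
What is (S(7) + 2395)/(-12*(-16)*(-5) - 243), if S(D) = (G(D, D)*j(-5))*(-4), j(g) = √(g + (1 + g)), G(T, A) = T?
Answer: -2395/1203 + 28*I/401 ≈ -1.9909 + 0.069825*I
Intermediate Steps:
j(g) = √(1 + 2*g)
S(D) = -12*I*D (S(D) = (D*√(1 + 2*(-5)))*(-4) = (D*√(1 - 10))*(-4) = (D*√(-9))*(-4) = (D*(3*I))*(-4) = (3*I*D)*(-4) = -12*I*D)
(S(7) + 2395)/(-12*(-16)*(-5) - 243) = (-12*I*7 + 2395)/(-12*(-16)*(-5) - 243) = (-84*I + 2395)/(192*(-5) - 243) = (2395 - 84*I)/(-960 - 243) = (2395 - 84*I)/(-1203) = (2395 - 84*I)*(-1/1203) = -2395/1203 + 28*I/401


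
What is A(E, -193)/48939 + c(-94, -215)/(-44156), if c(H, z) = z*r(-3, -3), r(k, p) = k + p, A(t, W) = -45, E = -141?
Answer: -10853055/360158414 ≈ -0.030134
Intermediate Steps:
c(H, z) = -6*z (c(H, z) = z*(-3 - 3) = z*(-6) = -6*z)
A(E, -193)/48939 + c(-94, -215)/(-44156) = -45/48939 - 6*(-215)/(-44156) = -45*1/48939 + 1290*(-1/44156) = -15/16313 - 645/22078 = -10853055/360158414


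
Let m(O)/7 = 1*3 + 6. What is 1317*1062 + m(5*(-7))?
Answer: 1398717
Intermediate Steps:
m(O) = 63 (m(O) = 7*(1*3 + 6) = 7*(3 + 6) = 7*9 = 63)
1317*1062 + m(5*(-7)) = 1317*1062 + 63 = 1398654 + 63 = 1398717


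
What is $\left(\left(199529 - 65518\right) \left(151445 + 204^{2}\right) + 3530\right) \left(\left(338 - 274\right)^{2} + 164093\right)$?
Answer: $4351436466694989$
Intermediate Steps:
$\left(\left(199529 - 65518\right) \left(151445 + 204^{2}\right) + 3530\right) \left(\left(338 - 274\right)^{2} + 164093\right) = \left(134011 \left(151445 + 41616\right) + 3530\right) \left(64^{2} + 164093\right) = \left(134011 \cdot 193061 + 3530\right) \left(4096 + 164093\right) = \left(25872297671 + 3530\right) 168189 = 25872301201 \cdot 168189 = 4351436466694989$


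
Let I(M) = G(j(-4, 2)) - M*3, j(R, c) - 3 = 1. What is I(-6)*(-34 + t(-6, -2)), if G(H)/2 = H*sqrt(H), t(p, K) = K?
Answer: -1224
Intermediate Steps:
j(R, c) = 4 (j(R, c) = 3 + 1 = 4)
G(H) = 2*H**(3/2) (G(H) = 2*(H*sqrt(H)) = 2*H**(3/2))
I(M) = 16 - 3*M (I(M) = 2*4**(3/2) - M*3 = 2*8 - 3*M = 16 - 3*M)
I(-6)*(-34 + t(-6, -2)) = (16 - 3*(-6))*(-34 - 2) = (16 + 18)*(-36) = 34*(-36) = -1224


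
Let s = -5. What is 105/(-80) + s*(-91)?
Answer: 7259/16 ≈ 453.69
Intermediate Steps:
105/(-80) + s*(-91) = 105/(-80) - 5*(-91) = 105*(-1/80) + 455 = -21/16 + 455 = 7259/16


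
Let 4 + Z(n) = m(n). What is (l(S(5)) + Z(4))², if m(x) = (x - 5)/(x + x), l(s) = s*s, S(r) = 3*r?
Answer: 3122289/64 ≈ 48786.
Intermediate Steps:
l(s) = s²
m(x) = (-5 + x)/(2*x) (m(x) = (-5 + x)/((2*x)) = (-5 + x)*(1/(2*x)) = (-5 + x)/(2*x))
Z(n) = -4 + (-5 + n)/(2*n)
(l(S(5)) + Z(4))² = ((3*5)² + (½)*(-5 - 7*4)/4)² = (15² + (½)*(¼)*(-5 - 28))² = (225 + (½)*(¼)*(-33))² = (225 - 33/8)² = (1767/8)² = 3122289/64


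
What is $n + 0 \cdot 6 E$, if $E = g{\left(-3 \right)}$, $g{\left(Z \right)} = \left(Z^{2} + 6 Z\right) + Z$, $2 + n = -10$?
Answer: $-12$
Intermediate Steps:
$n = -12$ ($n = -2 - 10 = -12$)
$g{\left(Z \right)} = Z^{2} + 7 Z$
$E = -12$ ($E = - 3 \left(7 - 3\right) = \left(-3\right) 4 = -12$)
$n + 0 \cdot 6 E = -12 + 0 \cdot 6 \left(-12\right) = -12 + 0 \left(-72\right) = -12 + 0 = -12$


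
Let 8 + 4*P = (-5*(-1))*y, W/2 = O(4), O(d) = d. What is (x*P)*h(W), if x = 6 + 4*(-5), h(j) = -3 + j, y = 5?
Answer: -595/2 ≈ -297.50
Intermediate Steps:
W = 8 (W = 2*4 = 8)
x = -14 (x = 6 - 20 = -14)
P = 17/4 (P = -2 + (-5*(-1)*5)/4 = -2 + (5*5)/4 = -2 + (¼)*25 = -2 + 25/4 = 17/4 ≈ 4.2500)
(x*P)*h(W) = (-14*17/4)*(-3 + 8) = -119/2*5 = -595/2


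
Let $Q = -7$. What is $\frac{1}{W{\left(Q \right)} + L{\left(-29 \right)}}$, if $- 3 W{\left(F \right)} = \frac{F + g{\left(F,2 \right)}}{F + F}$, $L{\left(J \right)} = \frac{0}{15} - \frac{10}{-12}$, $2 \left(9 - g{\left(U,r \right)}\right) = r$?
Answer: $\frac{7}{6} \approx 1.1667$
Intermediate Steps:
$g{\left(U,r \right)} = 9 - \frac{r}{2}$
$L{\left(J \right)} = \frac{5}{6}$ ($L{\left(J \right)} = 0 \cdot \frac{1}{15} - - \frac{5}{6} = 0 + \frac{5}{6} = \frac{5}{6}$)
$W{\left(F \right)} = - \frac{8 + F}{6 F}$ ($W{\left(F \right)} = - \frac{\left(F + \left(9 - 1\right)\right) \frac{1}{F + F}}{3} = - \frac{\left(F + \left(9 - 1\right)\right) \frac{1}{2 F}}{3} = - \frac{\left(F + 8\right) \frac{1}{2 F}}{3} = - \frac{\left(8 + F\right) \frac{1}{2 F}}{3} = - \frac{\frac{1}{2} \frac{1}{F} \left(8 + F\right)}{3} = - \frac{8 + F}{6 F}$)
$\frac{1}{W{\left(Q \right)} + L{\left(-29 \right)}} = \frac{1}{\frac{-8 - -7}{6 \left(-7\right)} + \frac{5}{6}} = \frac{1}{\frac{1}{6} \left(- \frac{1}{7}\right) \left(-8 + 7\right) + \frac{5}{6}} = \frac{1}{\frac{1}{6} \left(- \frac{1}{7}\right) \left(-1\right) + \frac{5}{6}} = \frac{1}{\frac{1}{42} + \frac{5}{6}} = \frac{1}{\frac{6}{7}} = \frac{7}{6}$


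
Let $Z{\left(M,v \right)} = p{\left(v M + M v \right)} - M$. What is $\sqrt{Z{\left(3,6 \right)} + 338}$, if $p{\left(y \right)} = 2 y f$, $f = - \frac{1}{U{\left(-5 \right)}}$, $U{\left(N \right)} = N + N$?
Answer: $\frac{\sqrt{8555}}{5} \approx 18.499$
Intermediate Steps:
$U{\left(N \right)} = 2 N$
$f = \frac{1}{10}$ ($f = - \frac{1}{2 \left(-5\right)} = - \frac{1}{-10} = \left(-1\right) \left(- \frac{1}{10}\right) = \frac{1}{10} \approx 0.1$)
$p{\left(y \right)} = \frac{y}{5}$ ($p{\left(y \right)} = 2 y \frac{1}{10} = \frac{y}{5}$)
$Z{\left(M,v \right)} = - M + \frac{2 M v}{5}$ ($Z{\left(M,v \right)} = \frac{v M + M v}{5} - M = \frac{M v + M v}{5} - M = \frac{2 M v}{5} - M = - M + \frac{2 M v}{5}$)
$\sqrt{Z{\left(3,6 \right)} + 338} = \sqrt{\frac{1}{5} \cdot 3 \left(-5 + 2 \cdot 6\right) + 338} = \sqrt{\frac{1}{5} \cdot 3 \left(-5 + 12\right) + 338} = \sqrt{\frac{1}{5} \cdot 3 \cdot 7 + 338} = \sqrt{\frac{21}{5} + 338} = \sqrt{\frac{1711}{5}} = \frac{\sqrt{8555}}{5}$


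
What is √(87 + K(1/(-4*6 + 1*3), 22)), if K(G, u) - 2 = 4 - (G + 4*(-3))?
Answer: √46326/21 ≈ 10.249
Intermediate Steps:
K(G, u) = 18 - G (K(G, u) = 2 + (4 - (G + 4*(-3))) = 2 + (4 - (G - 12)) = 2 + (4 - (-12 + G)) = 2 + (4 + (12 - G)) = 2 + (16 - G) = 18 - G)
√(87 + K(1/(-4*6 + 1*3), 22)) = √(87 + (18 - 1/(-4*6 + 1*3))) = √(87 + (18 - 1/(-24 + 3))) = √(87 + (18 - 1/(-21))) = √(87 + (18 - 1*(-1/21))) = √(87 + (18 + 1/21)) = √(87 + 379/21) = √(2206/21) = √46326/21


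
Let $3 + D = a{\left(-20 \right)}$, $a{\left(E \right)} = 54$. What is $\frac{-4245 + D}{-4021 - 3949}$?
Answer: $\frac{2097}{3985} \approx 0.52622$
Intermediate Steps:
$D = 51$ ($D = -3 + 54 = 51$)
$\frac{-4245 + D}{-4021 - 3949} = \frac{-4245 + 51}{-4021 - 3949} = - \frac{4194}{-7970} = \left(-4194\right) \left(- \frac{1}{7970}\right) = \frac{2097}{3985}$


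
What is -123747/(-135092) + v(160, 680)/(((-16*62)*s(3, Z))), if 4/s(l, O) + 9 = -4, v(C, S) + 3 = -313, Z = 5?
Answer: -3995615/33502816 ≈ -0.11926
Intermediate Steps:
v(C, S) = -316 (v(C, S) = -3 - 313 = -316)
s(l, O) = -4/13 (s(l, O) = 4/(-9 - 4) = 4/(-13) = 4*(-1/13) = -4/13)
-123747/(-135092) + v(160, 680)/(((-16*62)*s(3, Z))) = -123747/(-135092) - 316/(-16*62*(-4/13)) = -123747*(-1/135092) - 316/((-992*(-4/13))) = 123747/135092 - 316/3968/13 = 123747/135092 - 316*13/3968 = 123747/135092 - 1027/992 = -3995615/33502816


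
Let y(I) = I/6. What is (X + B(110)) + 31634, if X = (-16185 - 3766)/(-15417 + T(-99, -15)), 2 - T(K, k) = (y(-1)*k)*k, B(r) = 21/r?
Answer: 4280977551/135322 ≈ 31636.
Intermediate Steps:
y(I) = I/6 (y(I) = I*(⅙) = I/6)
T(K, k) = 2 + k²/6 (T(K, k) = 2 - ((⅙)*(-1))*k*k = 2 - (-k/6)*k = 2 - (-1)*k²/6 = 2 + k²/6)
X = 39902/30755 (X = (-16185 - 3766)/(-15417 + (2 + (⅙)*(-15)²)) = -19951/(-15417 + (2 + (⅙)*225)) = -19951/(-15417 + (2 + 75/2)) = -19951/(-15417 + 79/2) = -19951/(-30755/2) = -19951*(-2/30755) = 39902/30755 ≈ 1.2974)
(X + B(110)) + 31634 = (39902/30755 + 21/110) + 31634 = 201403/135322 + 31634 = 4280977551/135322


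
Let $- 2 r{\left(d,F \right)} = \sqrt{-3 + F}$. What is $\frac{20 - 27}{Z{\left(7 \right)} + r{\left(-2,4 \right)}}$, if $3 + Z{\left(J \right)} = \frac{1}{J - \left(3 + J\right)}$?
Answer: $\frac{42}{23} \approx 1.8261$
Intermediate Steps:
$Z{\left(J \right)} = - \frac{10}{3}$ ($Z{\left(J \right)} = -3 + \frac{1}{J - \left(3 + J\right)} = -3 + \frac{1}{-3} = -3 - \frac{1}{3} = - \frac{10}{3}$)
$r{\left(d,F \right)} = - \frac{\sqrt{-3 + F}}{2}$
$\frac{20 - 27}{Z{\left(7 \right)} + r{\left(-2,4 \right)}} = \frac{20 - 27}{- \frac{10}{3} - \frac{\sqrt{-3 + 4}}{2}} = \frac{1}{- \frac{10}{3} - \frac{\sqrt{1}}{2}} \left(-7\right) = \frac{1}{- \frac{10}{3} - \frac{1}{2}} \left(-7\right) = \frac{1}{- \frac{23}{6}} \left(-7\right) = \left(- \frac{6}{23}\right) \left(-7\right) = \frac{42}{23}$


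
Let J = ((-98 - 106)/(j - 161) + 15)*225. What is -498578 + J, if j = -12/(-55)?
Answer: -4376555629/8843 ≈ -4.9492e+5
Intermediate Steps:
j = 12/55 (j = -12*(-1/55) = 12/55 ≈ 0.21818)
J = 32369625/8843 (J = ((-98 - 106)/(12/55 - 161) + 15)*225 = (-204/(-8843/55) + 15)*225 = (-204*(-55/8843) + 15)*225 = (11220/8843 + 15)*225 = (143865/8843)*225 = 32369625/8843 ≈ 3660.5)
-498578 + J = -498578 + 32369625/8843 = -4376555629/8843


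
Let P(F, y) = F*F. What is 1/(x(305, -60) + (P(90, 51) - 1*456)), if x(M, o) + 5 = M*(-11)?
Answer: 1/4284 ≈ 0.00023343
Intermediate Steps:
P(F, y) = F**2
x(M, o) = -5 - 11*M (x(M, o) = -5 + M*(-11) = -5 - 11*M)
1/(x(305, -60) + (P(90, 51) - 1*456)) = 1/((-5 - 11*305) + (90**2 - 1*456)) = 1/((-5 - 3355) + (8100 - 456)) = 1/(-3360 + 7644) = 1/4284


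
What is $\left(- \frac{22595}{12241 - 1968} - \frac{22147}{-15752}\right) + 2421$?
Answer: $\frac{391638536307}{161820296} \approx 2420.2$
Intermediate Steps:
$\left(- \frac{22595}{12241 - 1968} - \frac{22147}{-15752}\right) + 2421 = \left(- \frac{22595}{12241 - 1968} - - \frac{22147}{15752}\right) + 2421 = \left(- \frac{22595}{10273} + \frac{22147}{15752}\right) + 2421 = - \frac{128400309}{161820296} + 2421 = \frac{391638536307}{161820296}$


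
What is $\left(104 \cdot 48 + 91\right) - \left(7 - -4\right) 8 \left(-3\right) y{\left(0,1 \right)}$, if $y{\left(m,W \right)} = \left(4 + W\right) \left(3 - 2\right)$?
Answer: $6403$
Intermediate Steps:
$y{\left(m,W \right)} = 4 + W$ ($y{\left(m,W \right)} = \left(4 + W\right) 1 = 4 + W$)
$\left(104 \cdot 48 + 91\right) - \left(7 - -4\right) 8 \left(-3\right) y{\left(0,1 \right)} = \left(104 \cdot 48 + 91\right) - \left(7 - -4\right) 8 \left(-3\right) \left(4 + 1\right) = \left(4992 + 91\right) - \left(7 + 4\right) \left(\left(-24\right) 5\right) = 5083 - 11 \left(-120\right) = 5083 - -1320 = 5083 + 1320 = 6403$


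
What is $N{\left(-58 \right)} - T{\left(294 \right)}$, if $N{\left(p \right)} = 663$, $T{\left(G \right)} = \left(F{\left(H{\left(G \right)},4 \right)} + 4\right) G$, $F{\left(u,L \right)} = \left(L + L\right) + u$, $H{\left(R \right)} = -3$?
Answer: $-1983$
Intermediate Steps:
$F{\left(u,L \right)} = u + 2 L$ ($F{\left(u,L \right)} = 2 L + u = u + 2 L$)
$T{\left(G \right)} = 9 G$ ($T{\left(G \right)} = \left(\left(-3 + 2 \cdot 4\right) + 4\right) G = \left(\left(-3 + 8\right) + 4\right) G = \left(5 + 4\right) G = 9 G$)
$N{\left(-58 \right)} - T{\left(294 \right)} = 663 - 9 \cdot 294 = 663 - 2646 = -1983$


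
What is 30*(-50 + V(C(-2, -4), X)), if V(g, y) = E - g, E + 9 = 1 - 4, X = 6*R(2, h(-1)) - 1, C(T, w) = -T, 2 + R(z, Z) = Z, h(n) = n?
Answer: -1920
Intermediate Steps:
R(z, Z) = -2 + Z
X = -19 (X = 6*(-2 - 1) - 1 = 6*(-3) - 1 = -18 - 1 = -19)
E = -12 (E = -9 + (1 - 4) = -9 - 3 = -12)
V(g, y) = -12 - g
30*(-50 + V(C(-2, -4), X)) = 30*(-50 + (-12 - (-1)*(-2))) = 30*(-50 + (-12 - 1*2)) = 30*(-50 + (-12 - 2)) = 30*(-50 - 14) = 30*(-64) = -1920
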